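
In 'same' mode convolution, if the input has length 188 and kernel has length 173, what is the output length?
'Same' mode returns an output with the same length as the input: 188

188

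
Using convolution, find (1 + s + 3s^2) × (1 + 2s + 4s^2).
Ascending coefficients: a = [1, 1, 3], b = [1, 2, 4]. c[0] = 1×1 = 1; c[1] = 1×2 + 1×1 = 3; c[2] = 1×4 + 1×2 + 3×1 = 9; c[3] = 1×4 + 3×2 = 10; c[4] = 3×4 = 12. Result coefficients: [1, 3, 9, 10, 12] → 1 + 3s + 9s^2 + 10s^3 + 12s^4

1 + 3s + 9s^2 + 10s^3 + 12s^4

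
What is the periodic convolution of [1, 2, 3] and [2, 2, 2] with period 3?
Use y[k] = Σ_j a[j]·b[(k-j) mod 3]. y[0] = 1×2 + 2×2 + 3×2 = 12; y[1] = 1×2 + 2×2 + 3×2 = 12; y[2] = 1×2 + 2×2 + 3×2 = 12. Result: [12, 12, 12]

[12, 12, 12]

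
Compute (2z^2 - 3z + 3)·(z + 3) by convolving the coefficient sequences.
Ascending coefficients: a = [3, -3, 2], b = [3, 1]. c[0] = 3×3 = 9; c[1] = 3×1 + -3×3 = -6; c[2] = -3×1 + 2×3 = 3; c[3] = 2×1 = 2. Result coefficients: [9, -6, 3, 2] → 2z^3 + 3z^2 - 6z + 9

2z^3 + 3z^2 - 6z + 9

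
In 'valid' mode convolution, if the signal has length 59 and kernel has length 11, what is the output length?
'Valid' mode counts only positions where the kernel fully overlaps the signal: m - n + 1 = 59 - 11 + 1 = 49

49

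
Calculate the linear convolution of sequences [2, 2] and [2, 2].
y[0] = 2×2 = 4; y[1] = 2×2 + 2×2 = 8; y[2] = 2×2 = 4

[4, 8, 4]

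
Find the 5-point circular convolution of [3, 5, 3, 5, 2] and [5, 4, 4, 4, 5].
Use y[k] = Σ_j s[j]·t[(k-j) mod 5]. y[0] = 3×5 + 5×5 + 3×4 + 5×4 + 2×4 = 80; y[1] = 3×4 + 5×5 + 3×5 + 5×4 + 2×4 = 80; y[2] = 3×4 + 5×4 + 3×5 + 5×5 + 2×4 = 80; y[3] = 3×4 + 5×4 + 3×4 + 5×5 + 2×5 = 79; y[4] = 3×5 + 5×4 + 3×4 + 5×4 + 2×5 = 77. Result: [80, 80, 80, 79, 77]

[80, 80, 80, 79, 77]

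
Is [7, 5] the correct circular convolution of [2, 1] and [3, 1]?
Recompute circular convolution of [2, 1] and [3, 1]: y[0] = 2×3 + 1×1 = 7; y[1] = 2×1 + 1×3 = 5 → [7, 5]. Given [7, 5] matches, so answer: Yes

Yes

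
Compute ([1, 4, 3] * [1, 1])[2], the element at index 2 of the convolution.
Use y[k] = Σ_i a[i]·b[k-i] at k=2. y[2] = 4×1 + 3×1 = 7

7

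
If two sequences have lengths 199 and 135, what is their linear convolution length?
Linear/full convolution length: m + n - 1 = 199 + 135 - 1 = 333

333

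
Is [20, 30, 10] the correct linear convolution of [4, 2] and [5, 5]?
Recompute linear convolution of [4, 2] and [5, 5]: y[0] = 4×5 = 20; y[1] = 4×5 + 2×5 = 30; y[2] = 2×5 = 10 → [20, 30, 10]. Given [20, 30, 10] matches, so answer: Yes

Yes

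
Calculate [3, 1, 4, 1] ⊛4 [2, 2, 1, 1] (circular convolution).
Use y[k] = Σ_j x[j]·h[(k-j) mod 4]. y[0] = 3×2 + 1×1 + 4×1 + 1×2 = 13; y[1] = 3×2 + 1×2 + 4×1 + 1×1 = 13; y[2] = 3×1 + 1×2 + 4×2 + 1×1 = 14; y[3] = 3×1 + 1×1 + 4×2 + 1×2 = 14. Result: [13, 13, 14, 14]

[13, 13, 14, 14]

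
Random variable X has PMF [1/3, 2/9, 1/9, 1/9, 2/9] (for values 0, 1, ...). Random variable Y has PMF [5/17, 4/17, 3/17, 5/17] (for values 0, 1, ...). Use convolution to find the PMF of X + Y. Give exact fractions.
P(X+Y=k) = Σ_i P(X=i)·P(Y=k-i) — a convolution of [1/3, 2/9, 1/9, 1/9, 2/9] and [5/17, 4/17, 3/17, 5/17]. P(X+Y=0) = (1/3)×(5/17) = 5/51; P(X+Y=1) = (1/3)×(4/17) + (2/9)×(5/17) = 4/51 + 10/153 = 22/153; P(X+Y=2) = (1/3)×(3/17) + (2/9)×(4/17) + (1/9)×(5/17) = 1/17 + 8/153 + 5/153 = 22/153; P(X+Y=3) = (1/3)×(5/17) + (2/9)×(3/17) + (1/9)×(4/17) + (1/9)×(5/17) = 5/51 + 2/51 + 4/153 + 5/153 = 10/51; P(X+Y=4) = (2/9)×(5/17) + (1/9)×(3/17) + (1/9)×(4/17) + (2/9)×(5/17) = 10/153 + 1/51 + 4/153 + 10/153 = 3/17; P(X+Y=5) = (1/9)×(5/17) + (1/9)×(3/17) + (2/9)×(4/17) = 5/153 + 1/51 + 8/153 = 16/153; P(X+Y=6) = (1/9)×(5/17) + (2/9)×(3/17) = 5/153 + 2/51 = 11/153; P(X+Y=7) = (2/9)×(5/17) = 10/153. PMF: [5/51, 22/153, 22/153, 10/51, 3/17, 16/153, 11/153, 10/153] (sums to 1 ✓)

[5/51, 22/153, 22/153, 10/51, 3/17, 16/153, 11/153, 10/153]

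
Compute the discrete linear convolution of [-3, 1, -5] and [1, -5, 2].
y[0] = -3×1 = -3; y[1] = -3×-5 + 1×1 = 16; y[2] = -3×2 + 1×-5 + -5×1 = -16; y[3] = 1×2 + -5×-5 = 27; y[4] = -5×2 = -10

[-3, 16, -16, 27, -10]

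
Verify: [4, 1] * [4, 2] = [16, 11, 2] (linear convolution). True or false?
Recompute linear convolution of [4, 1] and [4, 2]: y[0] = 4×4 = 16; y[1] = 4×2 + 1×4 = 12; y[2] = 1×2 = 2 → [16, 12, 2]. Compare to given [16, 11, 2]: they differ at index 1: given 11, correct 12, so answer: No

No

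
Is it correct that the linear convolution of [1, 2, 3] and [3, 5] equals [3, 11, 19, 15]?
Recompute linear convolution of [1, 2, 3] and [3, 5]: y[0] = 1×3 = 3; y[1] = 1×5 + 2×3 = 11; y[2] = 2×5 + 3×3 = 19; y[3] = 3×5 = 15 → [3, 11, 19, 15]. Given [3, 11, 19, 15] matches, so answer: Yes

Yes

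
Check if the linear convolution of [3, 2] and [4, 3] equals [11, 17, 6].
Recompute linear convolution of [3, 2] and [4, 3]: y[0] = 3×4 = 12; y[1] = 3×3 + 2×4 = 17; y[2] = 2×3 = 6 → [12, 17, 6]. Compare to given [11, 17, 6]: they differ at index 0: given 11, correct 12, so answer: No

No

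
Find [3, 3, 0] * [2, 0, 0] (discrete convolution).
y[0] = 3×2 = 6; y[1] = 3×0 + 3×2 = 6; y[2] = 3×0 + 3×0 + 0×2 = 0; y[3] = 3×0 + 0×0 = 0; y[4] = 0×0 = 0

[6, 6, 0, 0, 0]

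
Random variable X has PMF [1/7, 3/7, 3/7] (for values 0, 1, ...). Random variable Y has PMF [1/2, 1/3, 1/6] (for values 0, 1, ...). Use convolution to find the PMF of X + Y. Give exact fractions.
P(X+Y=k) = Σ_i P(X=i)·P(Y=k-i) — a convolution of [1/7, 3/7, 3/7] and [1/2, 1/3, 1/6]. P(X+Y=0) = (1/7)×(1/2) = 1/14; P(X+Y=1) = (1/7)×(1/3) + (3/7)×(1/2) = 1/21 + 3/14 = 11/42; P(X+Y=2) = (1/7)×(1/6) + (3/7)×(1/3) + (3/7)×(1/2) = 1/42 + 1/7 + 3/14 = 8/21; P(X+Y=3) = (3/7)×(1/6) + (3/7)×(1/3) = 1/14 + 1/7 = 3/14; P(X+Y=4) = (3/7)×(1/6) = 1/14. PMF: [1/14, 11/42, 8/21, 3/14, 1/14] (sums to 1 ✓)

[1/14, 11/42, 8/21, 3/14, 1/14]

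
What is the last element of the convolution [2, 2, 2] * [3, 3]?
Use y[k] = Σ_i a[i]·b[k-i] at k=3. y[3] = 2×3 = 6

6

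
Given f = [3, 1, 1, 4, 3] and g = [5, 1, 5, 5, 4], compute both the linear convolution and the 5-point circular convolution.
Linear: y_lin[0] = 3×5 = 15; y_lin[1] = 3×1 + 1×5 = 8; y_lin[2] = 3×5 + 1×1 + 1×5 = 21; y_lin[3] = 3×5 + 1×5 + 1×1 + 4×5 = 41; y_lin[4] = 3×4 + 1×5 + 1×5 + 4×1 + 3×5 = 41; y_lin[5] = 1×4 + 1×5 + 4×5 + 3×1 = 32; y_lin[6] = 1×4 + 4×5 + 3×5 = 39; y_lin[7] = 4×4 + 3×5 = 31; y_lin[8] = 3×4 = 12 → [15, 8, 21, 41, 41, 32, 39, 31, 12]. Circular (length 5): y[0] = 3×5 + 1×4 + 1×5 + 4×5 + 3×1 = 47; y[1] = 3×1 + 1×5 + 1×4 + 4×5 + 3×5 = 47; y[2] = 3×5 + 1×1 + 1×5 + 4×4 + 3×5 = 52; y[3] = 3×5 + 1×5 + 1×1 + 4×5 + 3×4 = 53; y[4] = 3×4 + 1×5 + 1×5 + 4×1 + 3×5 = 41 → [47, 47, 52, 53, 41]

Linear: [15, 8, 21, 41, 41, 32, 39, 31, 12], Circular: [47, 47, 52, 53, 41]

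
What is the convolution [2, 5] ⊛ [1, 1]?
y[0] = 2×1 = 2; y[1] = 2×1 + 5×1 = 7; y[2] = 5×1 = 5

[2, 7, 5]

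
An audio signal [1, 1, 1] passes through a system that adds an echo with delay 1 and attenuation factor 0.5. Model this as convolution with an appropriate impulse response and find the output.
Direct-path + delayed-attenuated-path model → impulse response h = [1, 0.5] (1 at lag 0, 0.5 at lag 1). Output y[n] = x[n] + 0.5·x[n - 1] (with x[n] = 0 outside 0..2): y[0] = 1 + 0.5×0 = 1; y[1] = 1 + 0.5×1 = 1.5; y[2] = 1 + 0.5×1 = 1.5; y[3] = 0 + 0.5×1 = 0.5. So y = [1, 1.5, 1.5, 0.5]

[1, 1.5, 1.5, 0.5]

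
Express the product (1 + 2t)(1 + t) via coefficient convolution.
Ascending coefficients: a = [1, 2], b = [1, 1]. c[0] = 1×1 = 1; c[1] = 1×1 + 2×1 = 3; c[2] = 2×1 = 2. Result coefficients: [1, 3, 2] → 1 + 3t + 2t^2

1 + 3t + 2t^2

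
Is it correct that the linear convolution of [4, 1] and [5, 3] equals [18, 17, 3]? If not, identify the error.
Recompute linear convolution of [4, 1] and [5, 3]: y[0] = 4×5 = 20; y[1] = 4×3 + 1×5 = 17; y[2] = 1×3 = 3 → [20, 17, 3]. Compare to given [18, 17, 3]: they differ at index 0: given 18, correct 20, so answer: No

No. Error at index 0: given 18, correct 20.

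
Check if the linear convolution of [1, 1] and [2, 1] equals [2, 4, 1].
Recompute linear convolution of [1, 1] and [2, 1]: y[0] = 1×2 = 2; y[1] = 1×1 + 1×2 = 3; y[2] = 1×1 = 1 → [2, 3, 1]. Compare to given [2, 4, 1]: they differ at index 1: given 4, correct 3, so answer: No

No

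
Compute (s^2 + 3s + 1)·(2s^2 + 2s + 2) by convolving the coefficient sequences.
Ascending coefficients: a = [1, 3, 1], b = [2, 2, 2]. c[0] = 1×2 = 2; c[1] = 1×2 + 3×2 = 8; c[2] = 1×2 + 3×2 + 1×2 = 10; c[3] = 3×2 + 1×2 = 8; c[4] = 1×2 = 2. Result coefficients: [2, 8, 10, 8, 2] → 2s^4 + 8s^3 + 10s^2 + 8s + 2

2s^4 + 8s^3 + 10s^2 + 8s + 2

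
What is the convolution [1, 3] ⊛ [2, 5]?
y[0] = 1×2 = 2; y[1] = 1×5 + 3×2 = 11; y[2] = 3×5 = 15

[2, 11, 15]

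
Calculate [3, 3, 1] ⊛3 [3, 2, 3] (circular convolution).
Use y[k] = Σ_j x[j]·h[(k-j) mod 3]. y[0] = 3×3 + 3×3 + 1×2 = 20; y[1] = 3×2 + 3×3 + 1×3 = 18; y[2] = 3×3 + 3×2 + 1×3 = 18. Result: [20, 18, 18]

[20, 18, 18]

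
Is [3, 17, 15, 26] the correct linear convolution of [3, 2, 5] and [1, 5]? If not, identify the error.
Recompute linear convolution of [3, 2, 5] and [1, 5]: y[0] = 3×1 = 3; y[1] = 3×5 + 2×1 = 17; y[2] = 2×5 + 5×1 = 15; y[3] = 5×5 = 25 → [3, 17, 15, 25]. Compare to given [3, 17, 15, 26]: they differ at index 3: given 26, correct 25, so answer: No

No. Error at index 3: given 26, correct 25.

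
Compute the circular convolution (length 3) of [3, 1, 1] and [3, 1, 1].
Use y[k] = Σ_j s[j]·t[(k-j) mod 3]. y[0] = 3×3 + 1×1 + 1×1 = 11; y[1] = 3×1 + 1×3 + 1×1 = 7; y[2] = 3×1 + 1×1 + 1×3 = 7. Result: [11, 7, 7]

[11, 7, 7]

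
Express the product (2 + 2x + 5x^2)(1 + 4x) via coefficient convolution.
Ascending coefficients: a = [2, 2, 5], b = [1, 4]. c[0] = 2×1 = 2; c[1] = 2×4 + 2×1 = 10; c[2] = 2×4 + 5×1 = 13; c[3] = 5×4 = 20. Result coefficients: [2, 10, 13, 20] → 2 + 10x + 13x^2 + 20x^3

2 + 10x + 13x^2 + 20x^3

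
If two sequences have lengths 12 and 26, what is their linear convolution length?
Linear/full convolution length: m + n - 1 = 12 + 26 - 1 = 37

37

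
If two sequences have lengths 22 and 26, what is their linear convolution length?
Linear/full convolution length: m + n - 1 = 22 + 26 - 1 = 47

47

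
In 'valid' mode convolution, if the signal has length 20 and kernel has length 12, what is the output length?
'Valid' mode counts only positions where the kernel fully overlaps the signal: m - n + 1 = 20 - 12 + 1 = 9

9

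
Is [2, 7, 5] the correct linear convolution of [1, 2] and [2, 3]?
Recompute linear convolution of [1, 2] and [2, 3]: y[0] = 1×2 = 2; y[1] = 1×3 + 2×2 = 7; y[2] = 2×3 = 6 → [2, 7, 6]. Compare to given [2, 7, 5]: they differ at index 2: given 5, correct 6, so answer: No

No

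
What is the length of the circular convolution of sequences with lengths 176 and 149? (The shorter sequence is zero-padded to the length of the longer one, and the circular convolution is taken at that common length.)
Circular convolution (zero-padding the shorter input) has length max(m, n) = max(176, 149) = 176

176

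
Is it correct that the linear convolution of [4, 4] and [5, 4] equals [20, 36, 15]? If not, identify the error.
Recompute linear convolution of [4, 4] and [5, 4]: y[0] = 4×5 = 20; y[1] = 4×4 + 4×5 = 36; y[2] = 4×4 = 16 → [20, 36, 16]. Compare to given [20, 36, 15]: they differ at index 2: given 15, correct 16, so answer: No

No. Error at index 2: given 15, correct 16.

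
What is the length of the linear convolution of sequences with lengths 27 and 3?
Linear/full convolution length: m + n - 1 = 27 + 3 - 1 = 29

29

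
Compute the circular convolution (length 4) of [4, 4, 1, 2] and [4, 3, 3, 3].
Use y[k] = Σ_j s[j]·t[(k-j) mod 4]. y[0] = 4×4 + 4×3 + 1×3 + 2×3 = 37; y[1] = 4×3 + 4×4 + 1×3 + 2×3 = 37; y[2] = 4×3 + 4×3 + 1×4 + 2×3 = 34; y[3] = 4×3 + 4×3 + 1×3 + 2×4 = 35. Result: [37, 37, 34, 35]

[37, 37, 34, 35]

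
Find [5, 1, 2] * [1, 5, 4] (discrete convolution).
y[0] = 5×1 = 5; y[1] = 5×5 + 1×1 = 26; y[2] = 5×4 + 1×5 + 2×1 = 27; y[3] = 1×4 + 2×5 = 14; y[4] = 2×4 = 8

[5, 26, 27, 14, 8]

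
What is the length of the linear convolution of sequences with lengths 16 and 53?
Linear/full convolution length: m + n - 1 = 16 + 53 - 1 = 68

68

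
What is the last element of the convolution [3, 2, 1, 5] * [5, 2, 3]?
Use y[k] = Σ_i a[i]·b[k-i] at k=5. y[5] = 5×3 = 15

15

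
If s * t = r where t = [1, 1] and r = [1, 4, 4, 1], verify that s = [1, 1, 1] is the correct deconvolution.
Forward-compute [1, 1, 1] * [1, 1]: r[0] = 1×1 = 1; r[1] = 1×1 + 1×1 = 2; r[2] = 1×1 + 1×1 = 2; r[3] = 1×1 = 1 → [1, 2, 2, 1]. Does not match given r = [1, 4, 4, 1].

Not verified. [1, 1, 1] * [1, 1] = [1, 2, 2, 1], which differs from [1, 4, 4, 1] at index 1.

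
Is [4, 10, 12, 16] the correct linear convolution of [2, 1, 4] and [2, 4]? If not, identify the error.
Recompute linear convolution of [2, 1, 4] and [2, 4]: y[0] = 2×2 = 4; y[1] = 2×4 + 1×2 = 10; y[2] = 1×4 + 4×2 = 12; y[3] = 4×4 = 16 → [4, 10, 12, 16]. Given [4, 10, 12, 16] matches, so answer: Yes

Yes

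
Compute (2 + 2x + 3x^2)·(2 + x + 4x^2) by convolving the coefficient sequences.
Ascending coefficients: a = [2, 2, 3], b = [2, 1, 4]. c[0] = 2×2 = 4; c[1] = 2×1 + 2×2 = 6; c[2] = 2×4 + 2×1 + 3×2 = 16; c[3] = 2×4 + 3×1 = 11; c[4] = 3×4 = 12. Result coefficients: [4, 6, 16, 11, 12] → 4 + 6x + 16x^2 + 11x^3 + 12x^4

4 + 6x + 16x^2 + 11x^3 + 12x^4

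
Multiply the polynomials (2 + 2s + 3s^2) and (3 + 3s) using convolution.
Ascending coefficients: a = [2, 2, 3], b = [3, 3]. c[0] = 2×3 = 6; c[1] = 2×3 + 2×3 = 12; c[2] = 2×3 + 3×3 = 15; c[3] = 3×3 = 9. Result coefficients: [6, 12, 15, 9] → 6 + 12s + 15s^2 + 9s^3

6 + 12s + 15s^2 + 9s^3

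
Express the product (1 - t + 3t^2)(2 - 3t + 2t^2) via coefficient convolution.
Ascending coefficients: a = [1, -1, 3], b = [2, -3, 2]. c[0] = 1×2 = 2; c[1] = 1×-3 + -1×2 = -5; c[2] = 1×2 + -1×-3 + 3×2 = 11; c[3] = -1×2 + 3×-3 = -11; c[4] = 3×2 = 6. Result coefficients: [2, -5, 11, -11, 6] → 2 - 5t + 11t^2 - 11t^3 + 6t^4

2 - 5t + 11t^2 - 11t^3 + 6t^4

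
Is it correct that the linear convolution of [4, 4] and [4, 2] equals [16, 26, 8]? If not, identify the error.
Recompute linear convolution of [4, 4] and [4, 2]: y[0] = 4×4 = 16; y[1] = 4×2 + 4×4 = 24; y[2] = 4×2 = 8 → [16, 24, 8]. Compare to given [16, 26, 8]: they differ at index 1: given 26, correct 24, so answer: No

No. Error at index 1: given 26, correct 24.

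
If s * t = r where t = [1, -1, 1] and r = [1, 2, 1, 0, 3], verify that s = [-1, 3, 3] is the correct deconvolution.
Forward-compute [-1, 3, 3] * [1, -1, 1]: r[0] = -1×1 = -1; r[1] = -1×-1 + 3×1 = 4; r[2] = -1×1 + 3×-1 + 3×1 = -1; r[3] = 3×1 + 3×-1 = 0; r[4] = 3×1 = 3 → [-1, 4, -1, 0, 3]. Does not match given r = [1, 2, 1, 0, 3].

Not verified. [-1, 3, 3] * [1, -1, 1] = [-1, 4, -1, 0, 3], which differs from [1, 2, 1, 0, 3] at index 0.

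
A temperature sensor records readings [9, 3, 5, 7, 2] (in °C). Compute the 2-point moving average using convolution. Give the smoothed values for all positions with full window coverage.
2-point moving average kernel = [1, 1]. Apply in 'valid' mode (full window coverage): avg[0] = (9 + 3) / 2 = 6.0; avg[1] = (3 + 5) / 2 = 4.0; avg[2] = (5 + 7) / 2 = 6.0; avg[3] = (7 + 2) / 2 = 4.5. Smoothed values: [6.0, 4.0, 6.0, 4.5]

[6.0, 4.0, 6.0, 4.5]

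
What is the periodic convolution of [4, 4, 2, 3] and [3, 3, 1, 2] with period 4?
Use y[k] = Σ_j s[j]·t[(k-j) mod 4]. y[0] = 4×3 + 4×2 + 2×1 + 3×3 = 31; y[1] = 4×3 + 4×3 + 2×2 + 3×1 = 31; y[2] = 4×1 + 4×3 + 2×3 + 3×2 = 28; y[3] = 4×2 + 4×1 + 2×3 + 3×3 = 27. Result: [31, 31, 28, 27]

[31, 31, 28, 27]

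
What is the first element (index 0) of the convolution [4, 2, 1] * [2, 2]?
Use y[k] = Σ_i a[i]·b[k-i] at k=0. y[0] = 4×2 = 8

8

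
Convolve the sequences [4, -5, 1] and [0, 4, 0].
y[0] = 4×0 = 0; y[1] = 4×4 + -5×0 = 16; y[2] = 4×0 + -5×4 + 1×0 = -20; y[3] = -5×0 + 1×4 = 4; y[4] = 1×0 = 0

[0, 16, -20, 4, 0]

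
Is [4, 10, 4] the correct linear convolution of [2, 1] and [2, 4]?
Recompute linear convolution of [2, 1] and [2, 4]: y[0] = 2×2 = 4; y[1] = 2×4 + 1×2 = 10; y[2] = 1×4 = 4 → [4, 10, 4]. Given [4, 10, 4] matches, so answer: Yes

Yes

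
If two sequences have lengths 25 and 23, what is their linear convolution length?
Linear/full convolution length: m + n - 1 = 25 + 23 - 1 = 47

47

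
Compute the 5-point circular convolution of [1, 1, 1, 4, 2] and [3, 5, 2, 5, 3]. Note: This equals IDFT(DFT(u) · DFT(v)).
Either evaluate y[k] = Σ_j u[j]·v[(k-j) mod 5] directly, or use IDFT(DFT(u) · DFT(v)). y[0] = 1×3 + 1×3 + 1×5 + 4×2 + 2×5 = 29; y[1] = 1×5 + 1×3 + 1×3 + 4×5 + 2×2 = 35; y[2] = 1×2 + 1×5 + 1×3 + 4×3 + 2×5 = 32; y[3] = 1×5 + 1×2 + 1×5 + 4×3 + 2×3 = 30; y[4] = 1×3 + 1×5 + 1×2 + 4×5 + 2×3 = 36. Result: [29, 35, 32, 30, 36]

[29, 35, 32, 30, 36]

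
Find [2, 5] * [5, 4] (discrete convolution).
y[0] = 2×5 = 10; y[1] = 2×4 + 5×5 = 33; y[2] = 5×4 = 20

[10, 33, 20]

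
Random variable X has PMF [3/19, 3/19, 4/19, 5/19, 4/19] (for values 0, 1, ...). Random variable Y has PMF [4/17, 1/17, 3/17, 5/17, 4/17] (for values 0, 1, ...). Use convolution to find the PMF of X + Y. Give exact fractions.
P(X+Y=k) = Σ_i P(X=i)·P(Y=k-i) — a convolution of [3/19, 3/19, 4/19, 5/19, 4/19] and [4/17, 1/17, 3/17, 5/17, 4/17]. P(X+Y=0) = (3/19)×(4/17) = 12/323; P(X+Y=1) = (3/19)×(1/17) + (3/19)×(4/17) = 3/323 + 12/323 = 15/323; P(X+Y=2) = (3/19)×(3/17) + (3/19)×(1/17) + (4/19)×(4/17) = 9/323 + 3/323 + 16/323 = 28/323; P(X+Y=3) = (3/19)×(5/17) + (3/19)×(3/17) + (4/19)×(1/17) + (5/19)×(4/17) = 15/323 + 9/323 + 4/323 + 20/323 = 48/323; P(X+Y=4) = (3/19)×(4/17) + (3/19)×(5/17) + (4/19)×(3/17) + (5/19)×(1/17) + (4/19)×(4/17) = 12/323 + 15/323 + 12/323 + 5/323 + 16/323 = 60/323; P(X+Y=5) = (3/19)×(4/17) + (4/19)×(5/17) + (5/19)×(3/17) + (4/19)×(1/17) = 12/323 + 20/323 + 15/323 + 4/323 = 3/19; P(X+Y=6) = (4/19)×(4/17) + (5/19)×(5/17) + (4/19)×(3/17) = 16/323 + 25/323 + 12/323 = 53/323; P(X+Y=7) = (5/19)×(4/17) + (4/19)×(5/17) = 20/323 + 20/323 = 40/323; P(X+Y=8) = (4/19)×(4/17) = 16/323. PMF: [12/323, 15/323, 28/323, 48/323, 60/323, 3/19, 53/323, 40/323, 16/323] (sums to 1 ✓)

[12/323, 15/323, 28/323, 48/323, 60/323, 3/19, 53/323, 40/323, 16/323]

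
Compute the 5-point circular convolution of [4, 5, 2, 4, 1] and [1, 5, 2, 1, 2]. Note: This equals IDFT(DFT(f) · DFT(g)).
Either evaluate y[k] = Σ_j f[j]·g[(k-j) mod 5] directly, or use IDFT(DFT(f) · DFT(g)). y[0] = 4×1 + 5×2 + 2×1 + 4×2 + 1×5 = 29; y[1] = 4×5 + 5×1 + 2×2 + 4×1 + 1×2 = 35; y[2] = 4×2 + 5×5 + 2×1 + 4×2 + 1×1 = 44; y[3] = 4×1 + 5×2 + 2×5 + 4×1 + 1×2 = 30; y[4] = 4×2 + 5×1 + 2×2 + 4×5 + 1×1 = 38. Result: [29, 35, 44, 30, 38]

[29, 35, 44, 30, 38]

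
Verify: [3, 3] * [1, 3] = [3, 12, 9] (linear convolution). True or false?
Recompute linear convolution of [3, 3] and [1, 3]: y[0] = 3×1 = 3; y[1] = 3×3 + 3×1 = 12; y[2] = 3×3 = 9 → [3, 12, 9]. Given [3, 12, 9] matches, so answer: Yes

Yes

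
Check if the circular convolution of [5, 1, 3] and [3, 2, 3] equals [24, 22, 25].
Recompute circular convolution of [5, 1, 3] and [3, 2, 3]: y[0] = 5×3 + 1×3 + 3×2 = 24; y[1] = 5×2 + 1×3 + 3×3 = 22; y[2] = 5×3 + 1×2 + 3×3 = 26 → [24, 22, 26]. Compare to given [24, 22, 25]: they differ at index 2: given 25, correct 26, so answer: No

No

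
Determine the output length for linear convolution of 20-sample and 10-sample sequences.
Linear/full convolution length: m + n - 1 = 20 + 10 - 1 = 29

29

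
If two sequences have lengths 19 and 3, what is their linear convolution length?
Linear/full convolution length: m + n - 1 = 19 + 3 - 1 = 21

21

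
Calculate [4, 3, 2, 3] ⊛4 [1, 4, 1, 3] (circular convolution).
Use y[k] = Σ_j s[j]·t[(k-j) mod 4]. y[0] = 4×1 + 3×3 + 2×1 + 3×4 = 27; y[1] = 4×4 + 3×1 + 2×3 + 3×1 = 28; y[2] = 4×1 + 3×4 + 2×1 + 3×3 = 27; y[3] = 4×3 + 3×1 + 2×4 + 3×1 = 26. Result: [27, 28, 27, 26]

[27, 28, 27, 26]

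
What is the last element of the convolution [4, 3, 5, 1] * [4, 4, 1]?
Use y[k] = Σ_i a[i]·b[k-i] at k=5. y[5] = 1×1 = 1

1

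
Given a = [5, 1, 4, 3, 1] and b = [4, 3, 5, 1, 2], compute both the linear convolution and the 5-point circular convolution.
Linear: y_lin[0] = 5×4 = 20; y_lin[1] = 5×3 + 1×4 = 19; y_lin[2] = 5×5 + 1×3 + 4×4 = 44; y_lin[3] = 5×1 + 1×5 + 4×3 + 3×4 = 34; y_lin[4] = 5×2 + 1×1 + 4×5 + 3×3 + 1×4 = 44; y_lin[5] = 1×2 + 4×1 + 3×5 + 1×3 = 24; y_lin[6] = 4×2 + 3×1 + 1×5 = 16; y_lin[7] = 3×2 + 1×1 = 7; y_lin[8] = 1×2 = 2 → [20, 19, 44, 34, 44, 24, 16, 7, 2]. Circular (length 5): y[0] = 5×4 + 1×2 + 4×1 + 3×5 + 1×3 = 44; y[1] = 5×3 + 1×4 + 4×2 + 3×1 + 1×5 = 35; y[2] = 5×5 + 1×3 + 4×4 + 3×2 + 1×1 = 51; y[3] = 5×1 + 1×5 + 4×3 + 3×4 + 1×2 = 36; y[4] = 5×2 + 1×1 + 4×5 + 3×3 + 1×4 = 44 → [44, 35, 51, 36, 44]

Linear: [20, 19, 44, 34, 44, 24, 16, 7, 2], Circular: [44, 35, 51, 36, 44]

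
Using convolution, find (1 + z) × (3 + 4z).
Ascending coefficients: a = [1, 1], b = [3, 4]. c[0] = 1×3 = 3; c[1] = 1×4 + 1×3 = 7; c[2] = 1×4 = 4. Result coefficients: [3, 7, 4] → 3 + 7z + 4z^2

3 + 7z + 4z^2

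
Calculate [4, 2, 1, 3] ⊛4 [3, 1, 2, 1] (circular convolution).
Use y[k] = Σ_j f[j]·g[(k-j) mod 4]. y[0] = 4×3 + 2×1 + 1×2 + 3×1 = 19; y[1] = 4×1 + 2×3 + 1×1 + 3×2 = 17; y[2] = 4×2 + 2×1 + 1×3 + 3×1 = 16; y[3] = 4×1 + 2×2 + 1×1 + 3×3 = 18. Result: [19, 17, 16, 18]

[19, 17, 16, 18]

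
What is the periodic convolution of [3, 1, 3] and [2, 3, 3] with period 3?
Use y[k] = Σ_j s[j]·t[(k-j) mod 3]. y[0] = 3×2 + 1×3 + 3×3 = 18; y[1] = 3×3 + 1×2 + 3×3 = 20; y[2] = 3×3 + 1×3 + 3×2 = 18. Result: [18, 20, 18]

[18, 20, 18]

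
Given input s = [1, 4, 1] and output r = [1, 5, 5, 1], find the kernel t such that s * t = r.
Output length 4 = len(s) + len(t) - 1 ⇒ len(t) = 2. Solve t forward using t[k] = (r[k] - Σ_{i≥1} s[i]·t[k-i]) / s[0]: t[0] = r[0] / s[0] = 1 / 1 = 1; t[1] = (r[1] - 4×1) / s[0] = (5 - 4×1) / 1 = 1. So t = [1, 1]. Forward-check [1, 4, 1] * [1, 1]: r[0] = 1×1 = 1; r[1] = 1×1 + 4×1 = 5; r[2] = 4×1 + 1×1 = 5; r[3] = 1×1 = 1 → [1, 5, 5, 1] ✓

[1, 1]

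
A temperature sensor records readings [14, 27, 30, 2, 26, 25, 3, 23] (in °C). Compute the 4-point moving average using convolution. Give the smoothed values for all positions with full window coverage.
4-point moving average kernel = [1, 1, 1, 1]. Apply in 'valid' mode (full window coverage): avg[0] = (14 + 27 + 30 + 2) / 4 = 18.25; avg[1] = (27 + 30 + 2 + 26) / 4 = 21.25; avg[2] = (30 + 2 + 26 + 25) / 4 = 20.75; avg[3] = (2 + 26 + 25 + 3) / 4 = 14.0; avg[4] = (26 + 25 + 3 + 23) / 4 = 19.25. Smoothed values: [18.25, 21.25, 20.75, 14.0, 19.25]

[18.25, 21.25, 20.75, 14.0, 19.25]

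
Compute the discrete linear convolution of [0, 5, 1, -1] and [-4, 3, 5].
y[0] = 0×-4 = 0; y[1] = 0×3 + 5×-4 = -20; y[2] = 0×5 + 5×3 + 1×-4 = 11; y[3] = 5×5 + 1×3 + -1×-4 = 32; y[4] = 1×5 + -1×3 = 2; y[5] = -1×5 = -5

[0, -20, 11, 32, 2, -5]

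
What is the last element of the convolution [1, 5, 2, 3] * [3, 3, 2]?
Use y[k] = Σ_i a[i]·b[k-i] at k=5. y[5] = 3×2 = 6

6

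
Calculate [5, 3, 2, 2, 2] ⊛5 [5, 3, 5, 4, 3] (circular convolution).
Use y[k] = Σ_j s[j]·t[(k-j) mod 5]. y[0] = 5×5 + 3×3 + 2×4 + 2×5 + 2×3 = 58; y[1] = 5×3 + 3×5 + 2×3 + 2×4 + 2×5 = 54; y[2] = 5×5 + 3×3 + 2×5 + 2×3 + 2×4 = 58; y[3] = 5×4 + 3×5 + 2×3 + 2×5 + 2×3 = 57; y[4] = 5×3 + 3×4 + 2×5 + 2×3 + 2×5 = 53. Result: [58, 54, 58, 57, 53]

[58, 54, 58, 57, 53]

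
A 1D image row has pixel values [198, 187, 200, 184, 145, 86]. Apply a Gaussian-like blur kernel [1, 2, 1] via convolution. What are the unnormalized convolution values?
Convolve image row [198, 187, 200, 184, 145, 86] with kernel [1, 2, 1]: y[0] = 198×1 = 198; y[1] = 198×2 + 187×1 = 583; y[2] = 198×1 + 187×2 + 200×1 = 772; y[3] = 187×1 + 200×2 + 184×1 = 771; y[4] = 200×1 + 184×2 + 145×1 = 713; y[5] = 184×1 + 145×2 + 86×1 = 560; y[6] = 145×1 + 86×2 = 317; y[7] = 86×1 = 86 → [198, 583, 772, 771, 713, 560, 317, 86]. Normalization factor = sum(kernel) = 4.

[198, 583, 772, 771, 713, 560, 317, 86]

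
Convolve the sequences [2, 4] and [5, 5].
y[0] = 2×5 = 10; y[1] = 2×5 + 4×5 = 30; y[2] = 4×5 = 20

[10, 30, 20]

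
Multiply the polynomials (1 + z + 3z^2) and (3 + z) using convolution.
Ascending coefficients: a = [1, 1, 3], b = [3, 1]. c[0] = 1×3 = 3; c[1] = 1×1 + 1×3 = 4; c[2] = 1×1 + 3×3 = 10; c[3] = 3×1 = 3. Result coefficients: [3, 4, 10, 3] → 3 + 4z + 10z^2 + 3z^3

3 + 4z + 10z^2 + 3z^3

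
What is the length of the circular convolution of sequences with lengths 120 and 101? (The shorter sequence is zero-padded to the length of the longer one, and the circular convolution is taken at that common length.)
Circular convolution (zero-padding the shorter input) has length max(m, n) = max(120, 101) = 120

120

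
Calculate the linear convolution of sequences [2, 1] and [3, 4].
y[0] = 2×3 = 6; y[1] = 2×4 + 1×3 = 11; y[2] = 1×4 = 4

[6, 11, 4]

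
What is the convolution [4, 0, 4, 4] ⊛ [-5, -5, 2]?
y[0] = 4×-5 = -20; y[1] = 4×-5 + 0×-5 = -20; y[2] = 4×2 + 0×-5 + 4×-5 = -12; y[3] = 0×2 + 4×-5 + 4×-5 = -40; y[4] = 4×2 + 4×-5 = -12; y[5] = 4×2 = 8

[-20, -20, -12, -40, -12, 8]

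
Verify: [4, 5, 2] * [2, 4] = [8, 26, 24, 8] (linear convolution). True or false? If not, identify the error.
Recompute linear convolution of [4, 5, 2] and [2, 4]: y[0] = 4×2 = 8; y[1] = 4×4 + 5×2 = 26; y[2] = 5×4 + 2×2 = 24; y[3] = 2×4 = 8 → [8, 26, 24, 8]. Given [8, 26, 24, 8] matches, so answer: Yes

Yes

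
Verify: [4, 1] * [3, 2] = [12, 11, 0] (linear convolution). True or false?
Recompute linear convolution of [4, 1] and [3, 2]: y[0] = 4×3 = 12; y[1] = 4×2 + 1×3 = 11; y[2] = 1×2 = 2 → [12, 11, 2]. Compare to given [12, 11, 0]: they differ at index 2: given 0, correct 2, so answer: No

No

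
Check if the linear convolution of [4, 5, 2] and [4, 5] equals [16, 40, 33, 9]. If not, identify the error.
Recompute linear convolution of [4, 5, 2] and [4, 5]: y[0] = 4×4 = 16; y[1] = 4×5 + 5×4 = 40; y[2] = 5×5 + 2×4 = 33; y[3] = 2×5 = 10 → [16, 40, 33, 10]. Compare to given [16, 40, 33, 9]: they differ at index 3: given 9, correct 10, so answer: No

No. Error at index 3: given 9, correct 10.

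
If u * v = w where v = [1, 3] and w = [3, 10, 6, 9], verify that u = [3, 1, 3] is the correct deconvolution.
Forward-compute [3, 1, 3] * [1, 3]: w[0] = 3×1 = 3; w[1] = 3×3 + 1×1 = 10; w[2] = 1×3 + 3×1 = 6; w[3] = 3×3 = 9 → [3, 10, 6, 9]. Matches given w = [3, 10, 6, 9], so verified.

Verified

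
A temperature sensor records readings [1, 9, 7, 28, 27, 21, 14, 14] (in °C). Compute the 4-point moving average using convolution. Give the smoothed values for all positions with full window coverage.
4-point moving average kernel = [1, 1, 1, 1]. Apply in 'valid' mode (full window coverage): avg[0] = (1 + 9 + 7 + 28) / 4 = 11.25; avg[1] = (9 + 7 + 28 + 27) / 4 = 17.75; avg[2] = (7 + 28 + 27 + 21) / 4 = 20.75; avg[3] = (28 + 27 + 21 + 14) / 4 = 22.5; avg[4] = (27 + 21 + 14 + 14) / 4 = 19.0. Smoothed values: [11.25, 17.75, 20.75, 22.5, 19.0]

[11.25, 17.75, 20.75, 22.5, 19.0]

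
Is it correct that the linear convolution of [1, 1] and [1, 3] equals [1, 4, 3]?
Recompute linear convolution of [1, 1] and [1, 3]: y[0] = 1×1 = 1; y[1] = 1×3 + 1×1 = 4; y[2] = 1×3 = 3 → [1, 4, 3]. Given [1, 4, 3] matches, so answer: Yes

Yes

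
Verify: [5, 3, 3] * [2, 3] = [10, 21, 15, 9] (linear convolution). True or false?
Recompute linear convolution of [5, 3, 3] and [2, 3]: y[0] = 5×2 = 10; y[1] = 5×3 + 3×2 = 21; y[2] = 3×3 + 3×2 = 15; y[3] = 3×3 = 9 → [10, 21, 15, 9]. Given [10, 21, 15, 9] matches, so answer: Yes

Yes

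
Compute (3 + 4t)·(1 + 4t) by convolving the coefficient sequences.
Ascending coefficients: a = [3, 4], b = [1, 4]. c[0] = 3×1 = 3; c[1] = 3×4 + 4×1 = 16; c[2] = 4×4 = 16. Result coefficients: [3, 16, 16] → 3 + 16t + 16t^2

3 + 16t + 16t^2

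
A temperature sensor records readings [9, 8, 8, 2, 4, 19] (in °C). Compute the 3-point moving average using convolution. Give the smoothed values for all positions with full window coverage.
3-point moving average kernel = [1, 1, 1]. Apply in 'valid' mode (full window coverage): avg[0] = (9 + 8 + 8) / 3 = 8.33; avg[1] = (8 + 8 + 2) / 3 = 6.0; avg[2] = (8 + 2 + 4) / 3 = 4.67; avg[3] = (2 + 4 + 19) / 3 = 8.33. Smoothed values: [8.33, 6.0, 4.67, 8.33]

[8.33, 6.0, 4.67, 8.33]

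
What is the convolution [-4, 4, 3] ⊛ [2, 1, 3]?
y[0] = -4×2 = -8; y[1] = -4×1 + 4×2 = 4; y[2] = -4×3 + 4×1 + 3×2 = -2; y[3] = 4×3 + 3×1 = 15; y[4] = 3×3 = 9

[-8, 4, -2, 15, 9]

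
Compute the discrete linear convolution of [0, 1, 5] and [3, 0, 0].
y[0] = 0×3 = 0; y[1] = 0×0 + 1×3 = 3; y[2] = 0×0 + 1×0 + 5×3 = 15; y[3] = 1×0 + 5×0 = 0; y[4] = 5×0 = 0

[0, 3, 15, 0, 0]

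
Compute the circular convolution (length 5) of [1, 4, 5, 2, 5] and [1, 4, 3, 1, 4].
Use y[k] = Σ_j x[j]·h[(k-j) mod 5]. y[0] = 1×1 + 4×4 + 5×1 + 2×3 + 5×4 = 48; y[1] = 1×4 + 4×1 + 5×4 + 2×1 + 5×3 = 45; y[2] = 1×3 + 4×4 + 5×1 + 2×4 + 5×1 = 37; y[3] = 1×1 + 4×3 + 5×4 + 2×1 + 5×4 = 55; y[4] = 1×4 + 4×1 + 5×3 + 2×4 + 5×1 = 36. Result: [48, 45, 37, 55, 36]

[48, 45, 37, 55, 36]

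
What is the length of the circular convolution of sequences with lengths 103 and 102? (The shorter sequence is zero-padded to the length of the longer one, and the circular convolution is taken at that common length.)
Circular convolution (zero-padding the shorter input) has length max(m, n) = max(103, 102) = 103

103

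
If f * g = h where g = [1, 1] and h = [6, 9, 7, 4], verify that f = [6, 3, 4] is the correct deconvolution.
Forward-compute [6, 3, 4] * [1, 1]: h[0] = 6×1 = 6; h[1] = 6×1 + 3×1 = 9; h[2] = 3×1 + 4×1 = 7; h[3] = 4×1 = 4 → [6, 9, 7, 4]. Matches given h = [6, 9, 7, 4], so verified.

Verified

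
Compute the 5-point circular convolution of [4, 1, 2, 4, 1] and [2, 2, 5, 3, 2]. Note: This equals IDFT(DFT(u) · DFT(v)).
Either evaluate y[k] = Σ_j u[j]·v[(k-j) mod 5] directly, or use IDFT(DFT(u) · DFT(v)). y[0] = 4×2 + 1×2 + 2×3 + 4×5 + 1×2 = 38; y[1] = 4×2 + 1×2 + 2×2 + 4×3 + 1×5 = 31; y[2] = 4×5 + 1×2 + 2×2 + 4×2 + 1×3 = 37; y[3] = 4×3 + 1×5 + 2×2 + 4×2 + 1×2 = 31; y[4] = 4×2 + 1×3 + 2×5 + 4×2 + 1×2 = 31. Result: [38, 31, 37, 31, 31]

[38, 31, 37, 31, 31]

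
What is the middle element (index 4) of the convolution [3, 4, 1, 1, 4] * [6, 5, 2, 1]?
Use y[k] = Σ_i a[i]·b[k-i] at k=4. y[4] = 4×1 + 1×2 + 1×5 + 4×6 = 35

35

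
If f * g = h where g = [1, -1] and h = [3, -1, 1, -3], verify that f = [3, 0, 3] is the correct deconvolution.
Forward-compute [3, 0, 3] * [1, -1]: h[0] = 3×1 = 3; h[1] = 3×-1 + 0×1 = -3; h[2] = 0×-1 + 3×1 = 3; h[3] = 3×-1 = -3 → [3, -3, 3, -3]. Does not match given h = [3, -1, 1, -3].

Not verified. [3, 0, 3] * [1, -1] = [3, -3, 3, -3], which differs from [3, -1, 1, -3] at index 1.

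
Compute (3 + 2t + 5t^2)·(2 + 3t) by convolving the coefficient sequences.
Ascending coefficients: a = [3, 2, 5], b = [2, 3]. c[0] = 3×2 = 6; c[1] = 3×3 + 2×2 = 13; c[2] = 2×3 + 5×2 = 16; c[3] = 5×3 = 15. Result coefficients: [6, 13, 16, 15] → 6 + 13t + 16t^2 + 15t^3

6 + 13t + 16t^2 + 15t^3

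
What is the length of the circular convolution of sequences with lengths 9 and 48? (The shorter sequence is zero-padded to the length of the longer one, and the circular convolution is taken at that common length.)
Circular convolution (zero-padding the shorter input) has length max(m, n) = max(9, 48) = 48

48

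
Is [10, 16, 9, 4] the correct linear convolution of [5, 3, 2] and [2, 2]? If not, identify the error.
Recompute linear convolution of [5, 3, 2] and [2, 2]: y[0] = 5×2 = 10; y[1] = 5×2 + 3×2 = 16; y[2] = 3×2 + 2×2 = 10; y[3] = 2×2 = 4 → [10, 16, 10, 4]. Compare to given [10, 16, 9, 4]: they differ at index 2: given 9, correct 10, so answer: No

No. Error at index 2: given 9, correct 10.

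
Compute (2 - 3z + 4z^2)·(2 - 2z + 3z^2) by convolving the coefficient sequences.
Ascending coefficients: a = [2, -3, 4], b = [2, -2, 3]. c[0] = 2×2 = 4; c[1] = 2×-2 + -3×2 = -10; c[2] = 2×3 + -3×-2 + 4×2 = 20; c[3] = -3×3 + 4×-2 = -17; c[4] = 4×3 = 12. Result coefficients: [4, -10, 20, -17, 12] → 4 - 10z + 20z^2 - 17z^3 + 12z^4

4 - 10z + 20z^2 - 17z^3 + 12z^4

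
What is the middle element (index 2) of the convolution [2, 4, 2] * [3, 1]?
Use y[k] = Σ_i a[i]·b[k-i] at k=2. y[2] = 4×1 + 2×3 = 10

10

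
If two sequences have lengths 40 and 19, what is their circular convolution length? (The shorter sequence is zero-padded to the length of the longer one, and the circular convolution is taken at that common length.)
Circular convolution (zero-padding the shorter input) has length max(m, n) = max(40, 19) = 40

40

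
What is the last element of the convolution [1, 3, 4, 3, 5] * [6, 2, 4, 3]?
Use y[k] = Σ_i a[i]·b[k-i] at k=7. y[7] = 5×3 = 15

15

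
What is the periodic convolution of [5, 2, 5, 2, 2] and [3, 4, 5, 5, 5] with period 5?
Use y[k] = Σ_j u[j]·v[(k-j) mod 5]. y[0] = 5×3 + 2×5 + 5×5 + 2×5 + 2×4 = 68; y[1] = 5×4 + 2×3 + 5×5 + 2×5 + 2×5 = 71; y[2] = 5×5 + 2×4 + 5×3 + 2×5 + 2×5 = 68; y[3] = 5×5 + 2×5 + 5×4 + 2×3 + 2×5 = 71; y[4] = 5×5 + 2×5 + 5×5 + 2×4 + 2×3 = 74. Result: [68, 71, 68, 71, 74]

[68, 71, 68, 71, 74]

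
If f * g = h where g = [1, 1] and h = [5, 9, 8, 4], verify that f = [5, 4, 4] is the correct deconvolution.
Forward-compute [5, 4, 4] * [1, 1]: h[0] = 5×1 = 5; h[1] = 5×1 + 4×1 = 9; h[2] = 4×1 + 4×1 = 8; h[3] = 4×1 = 4 → [5, 9, 8, 4]. Matches given h = [5, 9, 8, 4], so verified.

Verified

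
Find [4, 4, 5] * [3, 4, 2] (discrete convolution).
y[0] = 4×3 = 12; y[1] = 4×4 + 4×3 = 28; y[2] = 4×2 + 4×4 + 5×3 = 39; y[3] = 4×2 + 5×4 = 28; y[4] = 5×2 = 10

[12, 28, 39, 28, 10]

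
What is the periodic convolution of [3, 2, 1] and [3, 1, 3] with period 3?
Use y[k] = Σ_j u[j]·v[(k-j) mod 3]. y[0] = 3×3 + 2×3 + 1×1 = 16; y[1] = 3×1 + 2×3 + 1×3 = 12; y[2] = 3×3 + 2×1 + 1×3 = 14. Result: [16, 12, 14]

[16, 12, 14]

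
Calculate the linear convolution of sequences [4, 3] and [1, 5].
y[0] = 4×1 = 4; y[1] = 4×5 + 3×1 = 23; y[2] = 3×5 = 15

[4, 23, 15]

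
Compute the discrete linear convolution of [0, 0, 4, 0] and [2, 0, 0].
y[0] = 0×2 = 0; y[1] = 0×0 + 0×2 = 0; y[2] = 0×0 + 0×0 + 4×2 = 8; y[3] = 0×0 + 4×0 + 0×2 = 0; y[4] = 4×0 + 0×0 = 0; y[5] = 0×0 = 0

[0, 0, 8, 0, 0, 0]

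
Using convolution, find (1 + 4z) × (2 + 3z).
Ascending coefficients: a = [1, 4], b = [2, 3]. c[0] = 1×2 = 2; c[1] = 1×3 + 4×2 = 11; c[2] = 4×3 = 12. Result coefficients: [2, 11, 12] → 2 + 11z + 12z^2

2 + 11z + 12z^2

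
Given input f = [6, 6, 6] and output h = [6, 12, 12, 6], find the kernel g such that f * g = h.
Output length 4 = len(f) + len(g) - 1 ⇒ len(g) = 2. Solve g forward using g[k] = (h[k] - Σ_{i≥1} f[i]·g[k-i]) / f[0]: g[0] = h[0] / f[0] = 6 / 6 = 1; g[1] = (h[1] - 6×1) / f[0] = (12 - 6×1) / 6 = 1. So g = [1, 1]. Forward-check [6, 6, 6] * [1, 1]: h[0] = 6×1 = 6; h[1] = 6×1 + 6×1 = 12; h[2] = 6×1 + 6×1 = 12; h[3] = 6×1 = 6 → [6, 12, 12, 6] ✓

[1, 1]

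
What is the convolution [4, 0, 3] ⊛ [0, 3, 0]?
y[0] = 4×0 = 0; y[1] = 4×3 + 0×0 = 12; y[2] = 4×0 + 0×3 + 3×0 = 0; y[3] = 0×0 + 3×3 = 9; y[4] = 3×0 = 0

[0, 12, 0, 9, 0]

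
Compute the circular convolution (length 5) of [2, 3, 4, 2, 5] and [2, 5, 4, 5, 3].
Use y[k] = Σ_j a[j]·b[(k-j) mod 5]. y[0] = 2×2 + 3×3 + 4×5 + 2×4 + 5×5 = 66; y[1] = 2×5 + 3×2 + 4×3 + 2×5 + 5×4 = 58; y[2] = 2×4 + 3×5 + 4×2 + 2×3 + 5×5 = 62; y[3] = 2×5 + 3×4 + 4×5 + 2×2 + 5×3 = 61; y[4] = 2×3 + 3×5 + 4×4 + 2×5 + 5×2 = 57. Result: [66, 58, 62, 61, 57]

[66, 58, 62, 61, 57]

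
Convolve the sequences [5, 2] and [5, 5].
y[0] = 5×5 = 25; y[1] = 5×5 + 2×5 = 35; y[2] = 2×5 = 10

[25, 35, 10]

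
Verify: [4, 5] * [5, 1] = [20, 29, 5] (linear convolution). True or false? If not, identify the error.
Recompute linear convolution of [4, 5] and [5, 1]: y[0] = 4×5 = 20; y[1] = 4×1 + 5×5 = 29; y[2] = 5×1 = 5 → [20, 29, 5]. Given [20, 29, 5] matches, so answer: Yes

Yes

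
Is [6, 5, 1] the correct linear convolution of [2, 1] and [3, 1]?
Recompute linear convolution of [2, 1] and [3, 1]: y[0] = 2×3 = 6; y[1] = 2×1 + 1×3 = 5; y[2] = 1×1 = 1 → [6, 5, 1]. Given [6, 5, 1] matches, so answer: Yes

Yes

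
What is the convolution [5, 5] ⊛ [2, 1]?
y[0] = 5×2 = 10; y[1] = 5×1 + 5×2 = 15; y[2] = 5×1 = 5

[10, 15, 5]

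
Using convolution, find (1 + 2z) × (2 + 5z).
Ascending coefficients: a = [1, 2], b = [2, 5]. c[0] = 1×2 = 2; c[1] = 1×5 + 2×2 = 9; c[2] = 2×5 = 10. Result coefficients: [2, 9, 10] → 2 + 9z + 10z^2

2 + 9z + 10z^2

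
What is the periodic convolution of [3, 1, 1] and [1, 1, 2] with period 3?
Use y[k] = Σ_j x[j]·h[(k-j) mod 3]. y[0] = 3×1 + 1×2 + 1×1 = 6; y[1] = 3×1 + 1×1 + 1×2 = 6; y[2] = 3×2 + 1×1 + 1×1 = 8. Result: [6, 6, 8]

[6, 6, 8]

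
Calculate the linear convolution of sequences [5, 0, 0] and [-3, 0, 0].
y[0] = 5×-3 = -15; y[1] = 5×0 + 0×-3 = 0; y[2] = 5×0 + 0×0 + 0×-3 = 0; y[3] = 0×0 + 0×0 = 0; y[4] = 0×0 = 0

[-15, 0, 0, 0, 0]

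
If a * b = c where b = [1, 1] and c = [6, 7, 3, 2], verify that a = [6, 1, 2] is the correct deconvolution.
Forward-compute [6, 1, 2] * [1, 1]: c[0] = 6×1 = 6; c[1] = 6×1 + 1×1 = 7; c[2] = 1×1 + 2×1 = 3; c[3] = 2×1 = 2 → [6, 7, 3, 2]. Matches given c = [6, 7, 3, 2], so verified.

Verified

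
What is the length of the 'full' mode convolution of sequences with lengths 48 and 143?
Linear/full convolution length: m + n - 1 = 48 + 143 - 1 = 190

190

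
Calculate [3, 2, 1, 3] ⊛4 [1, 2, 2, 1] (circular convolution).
Use y[k] = Σ_j a[j]·b[(k-j) mod 4]. y[0] = 3×1 + 2×1 + 1×2 + 3×2 = 13; y[1] = 3×2 + 2×1 + 1×1 + 3×2 = 15; y[2] = 3×2 + 2×2 + 1×1 + 3×1 = 14; y[3] = 3×1 + 2×2 + 1×2 + 3×1 = 12. Result: [13, 15, 14, 12]

[13, 15, 14, 12]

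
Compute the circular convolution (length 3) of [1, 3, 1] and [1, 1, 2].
Use y[k] = Σ_j a[j]·b[(k-j) mod 3]. y[0] = 1×1 + 3×2 + 1×1 = 8; y[1] = 1×1 + 3×1 + 1×2 = 6; y[2] = 1×2 + 3×1 + 1×1 = 6. Result: [8, 6, 6]

[8, 6, 6]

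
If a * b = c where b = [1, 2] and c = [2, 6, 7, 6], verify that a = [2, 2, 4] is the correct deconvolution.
Forward-compute [2, 2, 4] * [1, 2]: c[0] = 2×1 = 2; c[1] = 2×2 + 2×1 = 6; c[2] = 2×2 + 4×1 = 8; c[3] = 4×2 = 8 → [2, 6, 8, 8]. Does not match given c = [2, 6, 7, 6].

Not verified. [2, 2, 4] * [1, 2] = [2, 6, 8, 8], which differs from [2, 6, 7, 6] at index 2.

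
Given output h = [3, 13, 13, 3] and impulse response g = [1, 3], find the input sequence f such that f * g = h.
Deconvolve h=[3, 13, 13, 3] by g=[1, 3]. Since g[0]=1, solve forward: f[0] = h[0] / 1 = 3; f[1] = (h[1] - 3×3) / 1 = 4; f[2] = (h[2] - 4×3) / 1 = 1. So f = [3, 4, 1]. Check by forward convolution: h[0] = 3×1 = 3; h[1] = 3×3 + 4×1 = 13; h[2] = 4×3 + 1×1 = 13; h[3] = 1×3 = 3

[3, 4, 1]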